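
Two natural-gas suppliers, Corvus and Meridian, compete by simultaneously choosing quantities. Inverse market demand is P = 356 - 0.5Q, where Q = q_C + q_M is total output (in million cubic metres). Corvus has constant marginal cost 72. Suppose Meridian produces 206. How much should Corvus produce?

181

With the rival's output fixed at 206, Corvus's profit is π_C = (356 - (1/2)·206 - (1/2)q_C)q_C - (72q_C) = (253 - (1/2)q_C)q_C - (72q_C).
∂π_C/∂q_C = 181 - q_C = 0, so q_C = 181.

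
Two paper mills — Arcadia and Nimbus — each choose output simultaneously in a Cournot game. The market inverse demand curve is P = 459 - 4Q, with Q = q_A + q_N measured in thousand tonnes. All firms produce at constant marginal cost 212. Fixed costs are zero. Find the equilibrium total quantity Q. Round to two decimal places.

Each firm earns π_i = (459 - 4Q)q_i - 212q_i.
First-order condition (treating rivals' output as given): 247 - 8q_i - 4q_j = 0.
By symmetry each firm produces the same amount; substituting q_j = q_i yields q_i = 247/12.
Total output Q = 247/12 + 247/12 = 247/6.

41.17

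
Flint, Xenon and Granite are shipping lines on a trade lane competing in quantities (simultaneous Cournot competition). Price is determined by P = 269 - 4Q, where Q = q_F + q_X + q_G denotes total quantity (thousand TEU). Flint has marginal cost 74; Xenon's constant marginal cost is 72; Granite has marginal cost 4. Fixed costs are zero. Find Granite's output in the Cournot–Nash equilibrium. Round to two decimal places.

Flint's profit: π_F = (269 - 4Q)q_F - (74q_F). Setting ∂π_F/∂q_F = 0: 195 - 8q_F - 4(q_X + q_G) = 0.
Xenon's profit: π_X = (269 - 4Q)q_X - (72q_X). Setting ∂π_X/∂q_X = 0: 197 - 8q_X - 4(q_F + q_G) = 0.
Granite's first-order condition: 265 - 8q_G - 4(q_F + q_X) = 0.
Summing all 3 equations gives 657 − 16Q = 0, hence Q = 657/16.
Back-substituting: q_F = (195 − 657/4)/4 = 123/16, q_X = (197 − 657/4)/4 = 131/16, q_G = (265 − 657/4)/4 = 403/16.

25.19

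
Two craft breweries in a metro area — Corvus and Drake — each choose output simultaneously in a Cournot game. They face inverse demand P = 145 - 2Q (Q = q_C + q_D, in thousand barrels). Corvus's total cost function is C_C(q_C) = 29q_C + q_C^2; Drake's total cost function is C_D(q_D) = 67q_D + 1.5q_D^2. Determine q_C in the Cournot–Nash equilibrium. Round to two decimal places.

17.26

Corvus's profit: π_C = (145 - 2Q)q_C - (29q_C + q_C²). Setting ∂π_C/∂q_C = 0: 116 - 6q_C - 2(q_D) = 0.
Drake's first-order condition: 78 - 7q_D - 2(q_C) = 0.
Rearranging gives the reaction functions q_C = (116 - 2q_D)/6 and q_D = (78 - 2q_C)/7.
Substituting one into the other gives q_C = 328/19 and q_D = 118/19.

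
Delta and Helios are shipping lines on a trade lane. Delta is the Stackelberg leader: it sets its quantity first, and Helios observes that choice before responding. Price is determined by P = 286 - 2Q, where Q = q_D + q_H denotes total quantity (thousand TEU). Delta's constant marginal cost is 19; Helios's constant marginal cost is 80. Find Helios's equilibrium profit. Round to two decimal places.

Solve by backward induction. Given q_D, the follower Helios maximises π_H = (286 - 2q_D - 2q_H)q_H - 80q_H.
∂π_H/∂q_H = 206 - 2q_D - 4q_H = 0 gives the reaction function q_H = (206 - 2q_D)/4.
Delta substitutes q_H(q_D) into its own profit: π_D = q_D(286 - 2q_D - (206 - 2q_D)/2) - 19q_D = (183 - q_D)q_D - 19q_D.
The leader's first-order condition 164 - 2q_D = 0 yields q_D = 82.
Then q_H = (206 - 2·82)/4 = 21/2.
Price P = 286 - 2·(185/2) = 101.
Helios's profit: (101 - 80)·(21/2) = 441/2.

220.50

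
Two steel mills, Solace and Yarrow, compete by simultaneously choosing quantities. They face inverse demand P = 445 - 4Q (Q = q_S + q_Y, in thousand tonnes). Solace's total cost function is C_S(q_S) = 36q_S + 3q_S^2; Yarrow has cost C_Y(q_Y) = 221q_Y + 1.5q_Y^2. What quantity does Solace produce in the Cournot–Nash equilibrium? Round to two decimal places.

Solace's profit: π_S = (445 - 4Q)q_S - (36q_S + 3q_S²). Setting ∂π_S/∂q_S = 0: 409 - 14q_S - 4(q_Y) = 0.
Yarrow's first-order condition: 224 - 11q_Y - 4(q_S) = 0.
Rearranging gives the reaction functions q_S = (409 - 4q_Y)/14 and q_Y = (224 - 4q_S)/11.
Substituting one into the other gives q_S = 1201/46 and q_Y = 250/23.

26.11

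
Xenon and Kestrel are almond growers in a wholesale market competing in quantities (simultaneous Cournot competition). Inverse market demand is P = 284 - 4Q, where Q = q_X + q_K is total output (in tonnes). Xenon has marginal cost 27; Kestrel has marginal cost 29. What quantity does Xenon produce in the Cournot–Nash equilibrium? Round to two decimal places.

Xenon's profit: π_X = (284 - 4Q)q_X - (27q_X). Setting ∂π_X/∂q_X = 0: 257 - 8q_X - 4(q_K) = 0.
Kestrel's first-order condition: 255 - 8q_K - 4(q_X) = 0.
Best responses: q_X = (257 - 4q_K)/8, q_K = (255 - 4q_X)/8.
Solving the pair: q_X = 259/12, q_K = 253/12.

21.58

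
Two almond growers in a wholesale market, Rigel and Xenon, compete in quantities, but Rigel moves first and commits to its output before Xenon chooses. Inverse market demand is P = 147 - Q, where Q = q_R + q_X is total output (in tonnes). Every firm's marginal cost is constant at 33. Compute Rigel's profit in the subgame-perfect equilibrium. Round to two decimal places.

1624.50

Solve by backward induction. Given q_R, the follower Xenon maximises π_X = (147 - q_R - q_X)q_X - 33q_X.
Follower FOC: 114 - q_R - 2q_X = 0, so q_X(q_R) = (114 - q_R)/2.
The leader anticipates this reaction. Substituting into P = 147 - Q gives P = 90 - (1/2)q_R, so π_R = (90 - (1/2)q_R)q_R - 33q_R.
Maximising: ∂π_R/∂q_R = 57 - q_R = 0, giving q_R = 57.
Then q_X = (114 - 57)/2 = 57/2.
Price P = 147 - 171/2 = 123/2.
Rigel's profit: (123/2 - 33)·57 = 1624.5000.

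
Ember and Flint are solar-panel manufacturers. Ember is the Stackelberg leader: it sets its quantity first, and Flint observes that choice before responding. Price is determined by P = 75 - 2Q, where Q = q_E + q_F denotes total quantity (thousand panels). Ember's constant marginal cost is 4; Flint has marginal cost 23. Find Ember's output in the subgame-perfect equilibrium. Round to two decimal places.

22.50

The follower Flint best-responds to any q_E: π_F = (75 - 2Q)q_F - 23q_F.
∂π_F/∂q_F = 52 - 2q_E - 4q_F = 0 gives the reaction function q_F = (52 - 2q_E)/4.
The leader anticipates this reaction. Substituting into P = 75 - 2Q gives P = 49 - q_E, so π_E = (49 - q_E)q_E - 4q_E.
The leader's first-order condition 45 - 2q_E = 0 yields q_E = 45/2.
Then q_F = (52 - 2·(45/2))/4 = 7/4.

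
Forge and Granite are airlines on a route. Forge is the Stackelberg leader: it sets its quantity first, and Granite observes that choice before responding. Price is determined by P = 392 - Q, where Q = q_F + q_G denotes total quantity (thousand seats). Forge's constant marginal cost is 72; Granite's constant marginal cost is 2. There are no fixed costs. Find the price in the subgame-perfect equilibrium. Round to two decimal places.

134.50

The follower Granite best-responds to any q_F: π_G = (392 - Q)q_G - 2q_G.
∂π_G/∂q_G = 390 - q_F - 2q_G = 0 gives the reaction function q_G = (390 - q_F)/2.
The leader anticipates this reaction. Substituting into P = 392 - Q gives P = 197 - (1/2)q_F, so π_F = (197 - (1/2)q_F)q_F - 72q_F.
Maximising: ∂π_F/∂q_F = 125 - q_F = 0, giving q_F = 125.
Then q_G = (390 - 125)/2 = 265/2.
Total output Q = 515/2, so price P = 392 - 515/2 = 269/2.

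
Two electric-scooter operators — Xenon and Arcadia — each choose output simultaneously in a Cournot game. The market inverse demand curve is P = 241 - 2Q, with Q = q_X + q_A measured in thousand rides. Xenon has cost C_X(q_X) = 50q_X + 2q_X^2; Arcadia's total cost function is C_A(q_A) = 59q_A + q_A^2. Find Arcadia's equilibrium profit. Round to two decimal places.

Xenon's profit: π_X = (241 - 2Q)q_X - (50q_X + 2q_X²). Setting ∂π_X/∂q_X = 0: 191 - 8q_X - 2(q_A) = 0.
Arcadia's first-order condition: 182 - 6q_A - 2(q_X) = 0.
Best responses: q_X = (191 - 2q_A)/8, q_A = (182 - 2q_X)/6.
Substituting one into the other gives q_X = 391/22 and q_A = 537/22.
Price P = 241 - 2·(464/11) = 1723/11.
Arcadia's profit: (1723/11)·(537/22) - 59·(537/22) - (537/22)² = 1787.4112.

1787.41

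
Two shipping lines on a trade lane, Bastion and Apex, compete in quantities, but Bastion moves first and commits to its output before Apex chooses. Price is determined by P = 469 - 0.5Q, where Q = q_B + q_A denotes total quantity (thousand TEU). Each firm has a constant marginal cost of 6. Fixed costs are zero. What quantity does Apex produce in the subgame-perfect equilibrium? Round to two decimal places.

The follower Apex best-responds to any q_B: π_A = (469 - 0.5Q)q_A - 6q_A.
∂π_A/∂q_A = 463 - (1/2)q_B - q_A = 0 gives the reaction function q_A = (463 - (1/2)q_B).
Bastion substitutes q_A(q_B) into its own profit: π_B = q_B(469 - (1/2)q_B - (463 - (1/2)q_B)/2) - 6q_B = (475/2 - (1/4)q_B)q_B - 6q_B.
Maximising: ∂π_B/∂q_B = 463/2 - (1/2)q_B = 0, giving q_B = 463.
Then q_A = (463 - (1/2)·463) = 463/2.

231.50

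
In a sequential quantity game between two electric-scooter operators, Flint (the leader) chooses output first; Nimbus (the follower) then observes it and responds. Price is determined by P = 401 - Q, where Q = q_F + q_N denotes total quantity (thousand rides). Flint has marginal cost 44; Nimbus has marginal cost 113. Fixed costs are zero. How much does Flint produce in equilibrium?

The follower Nimbus best-responds to any q_F: π_N = (401 - Q)q_N - 113q_N.
Setting the follower's marginal profit to zero, 288 - q_F - 2q_N = 0, i.e. q_N = (288 - q_F)/2.
The leader anticipates this reaction. Substituting into P = 401 - Q gives P = 257 - (1/2)q_F, so π_F = (257 - (1/2)q_F)q_F - 44q_F.
Maximising: ∂π_F/∂q_F = 213 - q_F = 0, giving q_F = 213.
Then q_N = (288 - 213)/2 = 75/2.

213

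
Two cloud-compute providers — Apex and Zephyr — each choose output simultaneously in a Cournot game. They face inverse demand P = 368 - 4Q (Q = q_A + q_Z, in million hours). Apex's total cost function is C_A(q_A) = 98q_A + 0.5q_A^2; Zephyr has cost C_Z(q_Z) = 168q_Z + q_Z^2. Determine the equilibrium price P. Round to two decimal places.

Apex's profit: π_A = (368 - 4Q)q_A - (98q_A + (1/2)q_A²). Setting ∂π_A/∂q_A = 0: 270 - 9q_A - 4(q_Z) = 0.
Zephyr's first-order condition: 200 - 10q_Z - 4(q_A) = 0.
Best responses: q_A = (270 - 4q_Z)/9, q_Z = (200 - 4q_A)/10.
Substituting one into the other gives q_A = 950/37 and q_Z = 360/37.
Total output Q = 1310/37, so price P = 368 - 4·(1310/37) = 226.3784.

226.38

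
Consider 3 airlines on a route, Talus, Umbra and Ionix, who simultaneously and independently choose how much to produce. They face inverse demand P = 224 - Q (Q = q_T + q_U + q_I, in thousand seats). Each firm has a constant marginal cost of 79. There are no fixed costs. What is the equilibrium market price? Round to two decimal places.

Each firm earns π_i = (224 - Q)q_i - 79q_i.
First-order condition (treating rivals' output as given): 145 - 2q_i - Σ_{j≠i} q_j = 0.
By symmetry each firm produces the same amount; substituting Σ_{j≠i} q_j = 2q_i yields q_i = 145/4.
Total output Q = 435/4, so price P = 224 - 435/4 = 461/4.

115.25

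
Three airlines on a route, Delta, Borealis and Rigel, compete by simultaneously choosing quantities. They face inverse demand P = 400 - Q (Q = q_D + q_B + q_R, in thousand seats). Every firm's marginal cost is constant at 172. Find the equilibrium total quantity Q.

A representative firm's profit is π_i = q_i(400 - Q) - 172q_i.
First-order condition (treating rivals' output as given): 228 - 2q_i - Σ_{j≠i} q_j = 0.
By symmetry each firm produces the same amount; substituting Σ_{j≠i} q_j = 2q_i yields q_i = 228/4 = 57.
Total output Q = 57 + 57 + 57 = 171.

171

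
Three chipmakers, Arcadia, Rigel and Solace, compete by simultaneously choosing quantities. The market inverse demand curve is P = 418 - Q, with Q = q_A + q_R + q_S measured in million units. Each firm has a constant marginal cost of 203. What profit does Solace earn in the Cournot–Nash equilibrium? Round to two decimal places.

Each firm earns π_i = (418 - Q)q_i - 203q_i.
First-order condition (treating rivals' output as given): 215 - 2q_i - Σ_{j≠i} q_j = 0.
By symmetry each firm produces the same amount; substituting Σ_{j≠i} q_j = 2q_i yields q_i = 215/4.
Price P = 418 - 645/4 = 1027/4.
Solace's profit: (1027/4 - 203)·(215/4) = 2889.0625.

2889.06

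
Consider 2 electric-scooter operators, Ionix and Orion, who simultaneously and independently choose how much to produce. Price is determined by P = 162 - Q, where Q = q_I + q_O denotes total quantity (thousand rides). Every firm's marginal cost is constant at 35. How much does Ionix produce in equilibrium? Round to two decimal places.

A representative firm's profit is π_i = q_i(162 - Q) - 35q_i.
First-order condition (treating rivals' output as given): 127 - 2q_i - q_j = 0.
By symmetry each firm produces the same amount; substituting q_j = q_i yields q_i = 127/3.

42.33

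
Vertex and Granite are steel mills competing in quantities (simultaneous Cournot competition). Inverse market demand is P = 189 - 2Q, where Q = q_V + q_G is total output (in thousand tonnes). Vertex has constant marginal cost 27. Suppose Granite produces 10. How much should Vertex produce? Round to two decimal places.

35.50

With the rival's output fixed at 10, Vertex's profit is π_V = (189 - 2·10 - 2q_V)q_V - (27q_V) = (169 - 2q_V)q_V - (27q_V).
∂π_V/∂q_V = 142 - 4q_V = 0, so q_V = 71/2.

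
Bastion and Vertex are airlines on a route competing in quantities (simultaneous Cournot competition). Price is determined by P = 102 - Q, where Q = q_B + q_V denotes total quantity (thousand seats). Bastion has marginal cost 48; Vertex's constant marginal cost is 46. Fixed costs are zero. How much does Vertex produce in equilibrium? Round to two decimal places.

19.33

Bastion's profit: π_B = (102 - Q)q_B - (48q_B). Setting ∂π_B/∂q_B = 0: 54 - 2q_B - (q_V) = 0.
Vertex's first-order condition: 56 - 2q_V - (q_B) = 0.
Rearranging gives the reaction functions q_B = (54 - q_V)/2 and q_V = (56 - q_B)/2.
Substituting one into the other gives q_B = 52/3 and q_V = 58/3.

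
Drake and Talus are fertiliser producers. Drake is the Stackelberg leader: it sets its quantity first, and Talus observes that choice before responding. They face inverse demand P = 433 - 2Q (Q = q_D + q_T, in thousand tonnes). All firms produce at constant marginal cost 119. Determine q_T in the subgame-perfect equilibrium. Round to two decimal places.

39.25

Solve by backward induction. Given q_D, the follower Talus maximises π_T = (433 - 2q_D - 2q_T)q_T - 119q_T.
∂π_T/∂q_T = 314 - 2q_D - 4q_T = 0 gives the reaction function q_T = (314 - 2q_D)/4.
Drake substitutes q_T(q_D) into its own profit: π_D = q_D(433 - 2q_D - (314 - 2q_D)/2) - 119q_D = (276 - q_D)q_D - 119q_D.
The leader's first-order condition 157 - 2q_D = 0 yields q_D = 157/2.
Then q_T = (314 - 2·(157/2))/4 = 157/4.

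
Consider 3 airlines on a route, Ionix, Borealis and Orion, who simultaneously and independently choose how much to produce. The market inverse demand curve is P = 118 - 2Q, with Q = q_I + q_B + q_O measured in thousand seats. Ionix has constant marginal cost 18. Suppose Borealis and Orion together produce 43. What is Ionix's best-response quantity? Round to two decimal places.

With rivals' combined output fixed at 43, Ionix's profit is π_I = (118 - 2·43 - 2q_I)q_I - (18q_I) = (32 - 2q_I)q_I - (18q_I).
∂π_I/∂q_I = 14 - 4q_I = 0, so q_I = 7/2.

3.50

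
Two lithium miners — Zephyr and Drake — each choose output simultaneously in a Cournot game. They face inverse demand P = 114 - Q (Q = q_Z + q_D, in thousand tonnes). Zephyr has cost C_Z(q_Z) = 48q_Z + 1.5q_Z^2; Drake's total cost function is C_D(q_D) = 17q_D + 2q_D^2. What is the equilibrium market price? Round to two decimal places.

Zephyr's profit: π_Z = (114 - Q)q_Z - (48q_Z + (3/2)q_Z²). Setting ∂π_Z/∂q_Z = 0: 66 - 5q_Z - (q_D) = 0.
Drake's profit: π_D = (114 - Q)q_D - (17q_D + 2q_D²). Setting ∂π_D/∂q_D = 0: 97 - 6q_D - (q_Z) = 0.
So q_Z = (66 - q_D)/5 and q_D = (97 - q_Z)/6.
Substituting one into the other gives q_Z = 299/29 and q_D = 419/29.
Total output Q = 718/29, so price P = 114 - 718/29 = 89.2414.

89.24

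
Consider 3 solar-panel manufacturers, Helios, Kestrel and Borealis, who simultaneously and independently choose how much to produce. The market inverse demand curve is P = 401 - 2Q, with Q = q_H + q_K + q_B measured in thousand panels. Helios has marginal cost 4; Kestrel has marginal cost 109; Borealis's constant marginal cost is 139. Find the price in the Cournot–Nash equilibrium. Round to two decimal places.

163.25

Helios's profit: π_H = (401 - 2Q)q_H - (4q_H). Setting ∂π_H/∂q_H = 0: 397 - 4q_H - 2(q_K + q_B) = 0.
Kestrel's first-order condition: 292 - 4q_K - 2(q_H + q_B) = 0.
Borealis's first-order condition: 262 - 4q_B - 2(q_H + q_K) = 0.
Summing all 3 equations gives 951 − 8Q = 0, hence Q = 951/8.
Back-substituting: q_H = (397 − 951/4)/2 = 637/8, q_K = (292 − 951/4)/2 = 217/8, q_B = (262 − 951/4)/2 = 97/8.
Total output Q = 951/8, so price P = 401 - 2·(951/8) = 653/4.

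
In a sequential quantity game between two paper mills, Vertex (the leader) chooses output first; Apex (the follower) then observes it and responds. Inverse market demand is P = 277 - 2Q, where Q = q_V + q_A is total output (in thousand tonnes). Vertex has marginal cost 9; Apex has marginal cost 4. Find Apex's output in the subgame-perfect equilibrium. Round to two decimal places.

Solve by backward induction. Given q_V, the follower Apex maximises π_A = (277 - 2q_V - 2q_A)q_A - 4q_A.
∂π_A/∂q_A = 273 - 2q_V - 4q_A = 0 gives the reaction function q_A = (273 - 2q_V)/4.
The leader anticipates this reaction. Substituting into P = 277 - 2Q gives P = 281/2 - q_V, so π_V = (281/2 - q_V)q_V - 9q_V.
Leader FOC: 263/2 - 2q_V = 0, so q_V = 263/4.
Then q_A = (273 - 2·(263/4))/4 = 283/8.

35.38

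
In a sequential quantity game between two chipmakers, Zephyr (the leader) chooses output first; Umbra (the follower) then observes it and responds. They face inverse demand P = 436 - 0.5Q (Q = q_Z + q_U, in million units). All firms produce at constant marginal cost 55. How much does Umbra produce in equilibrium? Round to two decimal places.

190.50

Solve by backward induction. Given q_Z, the follower Umbra maximises π_U = (436 - (1/2)q_Z - (1/2)q_U)q_U - 55q_U.
∂π_U/∂q_U = 381 - (1/2)q_Z - q_U = 0 gives the reaction function q_U = (381 - (1/2)q_Z).
Zephyr substitutes q_U(q_Z) into its own profit: π_Z = q_Z(436 - (1/2)q_Z - (381 - (1/2)q_Z)/2) - 55q_Z = (491/2 - (1/4)q_Z)q_Z - 55q_Z.
Leader FOC: 381/2 - (1/2)q_Z = 0, so q_Z = 381.
Then q_U = (381 - (1/2)·381) = 381/2.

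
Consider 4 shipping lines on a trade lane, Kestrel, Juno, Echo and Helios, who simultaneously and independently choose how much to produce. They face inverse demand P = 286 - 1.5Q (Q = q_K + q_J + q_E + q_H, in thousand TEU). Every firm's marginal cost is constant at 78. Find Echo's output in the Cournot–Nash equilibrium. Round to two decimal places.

A representative firm's profit is π_i = q_i(286 - 1.5Q) - 78q_i.
Setting ∂π_i/∂q_i = 0 with rivals' quantities fixed: 208 - 3q_i - (3/2)·Σ_{j≠i} q_j = 0.
With identical firms every q_j equals q_i, so Σ_{j≠i} q_j = 3q_i and 208 = (15/2)q_i, giving q_i = 416/15.

27.73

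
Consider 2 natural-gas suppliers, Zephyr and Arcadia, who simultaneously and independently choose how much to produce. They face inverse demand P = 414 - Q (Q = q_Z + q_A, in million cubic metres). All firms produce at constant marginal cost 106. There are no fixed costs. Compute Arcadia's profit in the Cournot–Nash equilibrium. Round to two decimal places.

A representative firm's profit is π_i = q_i(414 - Q) - 106q_i.
Setting ∂π_i/∂q_i = 0 with rivals' quantities fixed: 308 - 2q_i - q_j = 0.
With identical firms every q_j equals q_i, so q_j = q_i and 308 = 3q_i, giving q_i = 308/3.
Price P = 414 - 616/3 = 626/3.
Arcadia's profit: (626/3 - 106)·(308/3) = 10540.4444.

10540.44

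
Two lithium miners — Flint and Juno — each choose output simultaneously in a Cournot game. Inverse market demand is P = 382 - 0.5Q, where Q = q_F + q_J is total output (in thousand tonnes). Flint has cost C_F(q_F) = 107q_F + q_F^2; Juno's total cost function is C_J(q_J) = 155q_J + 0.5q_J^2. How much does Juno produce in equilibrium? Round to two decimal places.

94.52

Flint's profit: π_F = (382 - 0.5Q)q_F - (107q_F + q_F²). Setting ∂π_F/∂q_F = 0: 275 - 3q_F - (1/2)(q_J) = 0.
Juno's profit: π_J = (382 - 0.5Q)q_J - (155q_J + (1/2)q_J²). Setting ∂π_J/∂q_J = 0: 227 - 2q_J - (1/2)(q_F) = 0.
So q_F = (275 - (1/2)q_J)/3 and q_J = (227 - (1/2)q_F)/2.
Substituting one into the other gives q_F = 1746/23 and q_J = 94.5217.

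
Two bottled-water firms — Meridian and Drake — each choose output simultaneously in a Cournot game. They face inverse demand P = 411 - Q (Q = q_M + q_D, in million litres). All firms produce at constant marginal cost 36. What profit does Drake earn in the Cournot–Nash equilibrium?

A representative firm's profit is π_i = q_i(411 - Q) - 36q_i.
First-order condition (treating rivals' output as given): 375 - 2q_i - q_j = 0.
By symmetry each firm produces the same amount; substituting q_j = q_i yields q_i = 375/3 = 125.
Price P = 411 - 250 = 161.
Drake's profit: (161 - 36)·125 = 15625.

15625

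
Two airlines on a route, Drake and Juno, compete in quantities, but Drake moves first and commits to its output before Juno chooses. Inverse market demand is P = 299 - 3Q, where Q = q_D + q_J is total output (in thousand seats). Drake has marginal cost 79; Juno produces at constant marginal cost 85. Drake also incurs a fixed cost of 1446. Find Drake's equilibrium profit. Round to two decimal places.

682.17

Solve by backward induction. Given q_D, the follower Juno maximises π_J = (299 - 3q_D - 3q_J)q_J - 85q_J.
Follower FOC: 214 - 3q_D - 6q_J = 0, so q_J(q_D) = (214 - 3q_D)/6.
The leader anticipates this reaction. Substituting into P = 299 - 3Q gives P = 192 - (3/2)q_D, so π_D = (192 - (3/2)q_D)q_D - 79q_D.
The leader's first-order condition 113 - 3q_D = 0 yields q_D = 113/3.
Then q_J = (214 - 3·(113/3))/6 = 101/6.
Price P = 299 - 3·(109/2) = 271/2.
Drake's profit: (271/2 - 79)·(113/3) - 1446 = 682.1667.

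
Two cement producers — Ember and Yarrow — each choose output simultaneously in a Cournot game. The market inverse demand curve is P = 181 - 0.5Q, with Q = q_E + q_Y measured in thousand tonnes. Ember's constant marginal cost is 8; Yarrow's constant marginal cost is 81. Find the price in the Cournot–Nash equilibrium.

90

Ember's profit: π_E = (181 - 0.5Q)q_E - (8q_E). Setting ∂π_E/∂q_E = 0: 173 - q_E - (1/2)(q_Y) = 0.
Yarrow's first-order condition: 100 - q_Y - (1/2)(q_E) = 0.
So q_E = (173 - (1/2)q_Y) and q_Y = (100 - (1/2)q_E).
Solving the pair: q_E = 164, q_Y = 18.
Total output Q = 182, so price P = 181 - (1/2)·182 = 90.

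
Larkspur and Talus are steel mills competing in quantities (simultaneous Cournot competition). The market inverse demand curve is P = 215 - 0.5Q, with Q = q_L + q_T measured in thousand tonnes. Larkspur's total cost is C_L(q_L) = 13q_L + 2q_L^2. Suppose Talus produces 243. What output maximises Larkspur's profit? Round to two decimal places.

With the rival's output fixed at 243, Larkspur's profit is π_L = (215 - (1/2)·243 - (1/2)q_L)q_L - (13q_L + 2q_L²) = (187/2 - (1/2)q_L)q_L - (13q_L + 2q_L²).
∂π_L/∂q_L = 161/2 - 5q_L = 0, so q_L = 161/10.

16.10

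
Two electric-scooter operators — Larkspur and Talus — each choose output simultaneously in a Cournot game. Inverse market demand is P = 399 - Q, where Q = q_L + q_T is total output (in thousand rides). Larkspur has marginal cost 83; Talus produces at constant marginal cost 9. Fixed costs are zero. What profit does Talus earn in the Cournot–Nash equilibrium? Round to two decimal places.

Larkspur's profit: π_L = (399 - Q)q_L - (83q_L). Setting ∂π_L/∂q_L = 0: 316 - 2q_L - (q_T) = 0.
Talus's first-order condition: 390 - 2q_T - (q_L) = 0.
So q_L = (316 - q_T)/2 and q_T = (390 - q_L)/2.
Solving the pair: q_L = 242/3, q_T = 464/3.
Price P = 399 - 706/3 = 491/3.
Talus's profit: (491/3 - 9)·(464/3) = 23921.7778.

23921.78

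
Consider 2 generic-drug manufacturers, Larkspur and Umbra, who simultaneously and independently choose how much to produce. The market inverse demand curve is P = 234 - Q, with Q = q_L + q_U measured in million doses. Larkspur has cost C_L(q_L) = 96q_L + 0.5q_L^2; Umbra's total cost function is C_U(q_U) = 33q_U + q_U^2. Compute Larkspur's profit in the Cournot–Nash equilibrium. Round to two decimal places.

1527.29

Larkspur's profit: π_L = (234 - Q)q_L - (96q_L + (1/2)q_L²). Setting ∂π_L/∂q_L = 0: 138 - 3q_L - (q_U) = 0.
Umbra's first-order condition: 201 - 4q_U - (q_L) = 0.
Rearranging gives the reaction functions q_L = (138 - q_U)/3 and q_U = (201 - q_L)/4.
Solving the pair: q_L = 351/11, q_U = 465/11.
Price P = 234 - 816/11 = 1758/11.
Larkspur's profit: (1758/11)·(351/11) - 96·(351/11) - (1/2)(351/11)² = 1527.2851.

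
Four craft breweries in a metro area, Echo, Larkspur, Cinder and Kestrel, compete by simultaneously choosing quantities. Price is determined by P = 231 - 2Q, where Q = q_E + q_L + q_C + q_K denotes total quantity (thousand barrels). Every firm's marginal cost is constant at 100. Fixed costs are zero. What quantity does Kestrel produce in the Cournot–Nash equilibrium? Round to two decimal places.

Each firm earns π_i = (231 - 2Q)q_i - 100q_i.
First-order condition (treating rivals' output as given): 131 - 4q_i - 2·Σ_{j≠i} q_j = 0.
By symmetry each firm produces the same amount; substituting Σ_{j≠i} q_j = 3q_i yields q_i = 131/10.

13.10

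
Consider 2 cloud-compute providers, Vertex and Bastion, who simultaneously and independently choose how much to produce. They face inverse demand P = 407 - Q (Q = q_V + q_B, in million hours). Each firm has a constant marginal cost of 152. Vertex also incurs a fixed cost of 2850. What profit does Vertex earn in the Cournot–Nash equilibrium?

Each firm earns π_i = (407 - Q)q_i - 152q_i.
First-order condition (treating rivals' output as given): 255 - 2q_i - q_j = 0.
With identical firms every q_j equals q_i, so q_j = q_i and 255 = 3q_i, giving q_i = 85.
Price P = 407 - 170 = 237.
Vertex's profit: (237 - 152)·85 - 2850 = 4375.

4375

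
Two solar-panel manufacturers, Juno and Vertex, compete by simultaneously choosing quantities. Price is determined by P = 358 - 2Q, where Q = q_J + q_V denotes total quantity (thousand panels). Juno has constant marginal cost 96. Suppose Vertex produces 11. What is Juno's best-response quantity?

With the rival's output fixed at 11, Juno's profit is π_J = (358 - 2·11 - 2q_J)q_J - (96q_J) = (336 - 2q_J)q_J - (96q_J).
∂π_J/∂q_J = 240 - 4q_J = 0, so q_J = 60.

60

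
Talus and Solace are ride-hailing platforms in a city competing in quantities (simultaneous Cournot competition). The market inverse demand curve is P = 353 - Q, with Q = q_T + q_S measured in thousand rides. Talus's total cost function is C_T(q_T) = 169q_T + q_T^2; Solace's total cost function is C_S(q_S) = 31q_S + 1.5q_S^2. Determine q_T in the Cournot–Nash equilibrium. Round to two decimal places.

31.47

Talus's profit: π_T = (353 - Q)q_T - (169q_T + q_T²). Setting ∂π_T/∂q_T = 0: 184 - 4q_T - (q_S) = 0.
Solace's profit: π_S = (353 - Q)q_S - (31q_S + (3/2)q_S²). Setting ∂π_S/∂q_S = 0: 322 - 5q_S - (q_T) = 0.
Rearranging gives the reaction functions q_T = (184 - q_S)/4 and q_S = (322 - q_T)/5.
Substituting one into the other gives q_T = 598/19 and q_S = 1104/19.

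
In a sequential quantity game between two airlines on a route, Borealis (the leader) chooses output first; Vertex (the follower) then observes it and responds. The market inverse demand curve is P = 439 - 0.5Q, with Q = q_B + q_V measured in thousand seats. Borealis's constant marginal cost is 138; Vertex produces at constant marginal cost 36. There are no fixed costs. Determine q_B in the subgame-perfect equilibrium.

The follower Vertex best-responds to any q_B: π_V = (439 - 0.5Q)q_V - 36q_V.
Follower FOC: 403 - (1/2)q_B - q_V = 0, so q_V(q_B) = (403 - (1/2)q_B).
The leader anticipates this reaction. Substituting into P = 439 - 0.5Q gives P = 475/2 - (1/4)q_B, so π_B = (475/2 - (1/4)q_B)q_B - 138q_B.
Maximising: ∂π_B/∂q_B = 199/2 - (1/2)q_B = 0, giving q_B = 199.
Then q_V = (403 - (1/2)·199) = 607/2.

199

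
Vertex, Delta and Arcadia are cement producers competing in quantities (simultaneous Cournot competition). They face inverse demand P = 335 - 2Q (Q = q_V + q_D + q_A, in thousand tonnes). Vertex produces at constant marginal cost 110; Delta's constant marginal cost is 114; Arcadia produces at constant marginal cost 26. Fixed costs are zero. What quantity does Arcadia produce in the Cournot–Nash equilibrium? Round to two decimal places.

Vertex's profit: π_V = (335 - 2Q)q_V - (110q_V). Setting ∂π_V/∂q_V = 0: 225 - 4q_V - 2(q_D + q_A) = 0.
Delta's first-order condition: 221 - 4q_D - 2(q_V + q_A) = 0.
Arcadia's first-order condition: 309 - 4q_A - 2(q_V + q_D) = 0.
Adding the 3 conditions: 755 − 4Q − 4Q = 0, i.e. Q = 755/8.
Back-substituting: q_V = (225 − 755/4)/2 = 145/8, q_D = (221 − 755/4)/2 = 129/8, q_A = (309 − 755/4)/2 = 481/8.

60.13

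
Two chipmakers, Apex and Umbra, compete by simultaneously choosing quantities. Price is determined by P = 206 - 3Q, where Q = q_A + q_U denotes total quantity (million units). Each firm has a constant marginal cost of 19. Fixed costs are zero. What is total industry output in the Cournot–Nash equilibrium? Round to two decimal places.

A representative firm's profit is π_i = q_i(206 - 3Q) - 19q_i.
First-order condition (treating rivals' output as given): 187 - 6q_i - 3q_j = 0.
By symmetry each firm produces the same amount; substituting q_j = q_i yields q_i = 187/9.
Total output Q = 187/9 + 187/9 = 374/9.

41.56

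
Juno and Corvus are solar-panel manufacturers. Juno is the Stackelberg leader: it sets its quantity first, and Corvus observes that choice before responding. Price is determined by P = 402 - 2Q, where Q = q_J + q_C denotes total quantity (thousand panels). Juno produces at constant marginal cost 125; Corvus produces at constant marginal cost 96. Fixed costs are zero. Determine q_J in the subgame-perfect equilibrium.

62

The follower Corvus best-responds to any q_J: π_C = (402 - 2Q)q_C - 96q_C.
∂π_C/∂q_C = 306 - 2q_J - 4q_C = 0 gives the reaction function q_C = (306 - 2q_J)/4.
Juno substitutes q_C(q_J) into its own profit: π_J = q_J(402 - 2q_J - (306 - 2q_J)/2) - 125q_J = (249 - q_J)q_J - 125q_J.
Leader FOC: 124 - 2q_J = 0, so q_J = 62.
Then q_C = (306 - 2·62)/4 = 91/2.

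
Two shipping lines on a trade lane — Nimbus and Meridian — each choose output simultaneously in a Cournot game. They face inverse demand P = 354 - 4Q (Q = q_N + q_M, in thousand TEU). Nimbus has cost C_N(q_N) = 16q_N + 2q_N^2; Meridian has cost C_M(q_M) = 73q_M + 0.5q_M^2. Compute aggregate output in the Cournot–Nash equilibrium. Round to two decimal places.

Nimbus's profit: π_N = (354 - 4Q)q_N - (16q_N + 2q_N²). Setting ∂π_N/∂q_N = 0: 338 - 12q_N - 4(q_M) = 0.
Meridian's profit: π_M = (354 - 4Q)q_M - (73q_M + (1/2)q_M²). Setting ∂π_M/∂q_M = 0: 281 - 9q_M - 4(q_N) = 0.
Best responses: q_N = (338 - 4q_M)/12, q_M = (281 - 4q_N)/9.
Substituting one into the other gives q_N = 959/46 and q_M = 505/23.
Total output Q = 959/46 + 505/23 = 1969/46.

42.80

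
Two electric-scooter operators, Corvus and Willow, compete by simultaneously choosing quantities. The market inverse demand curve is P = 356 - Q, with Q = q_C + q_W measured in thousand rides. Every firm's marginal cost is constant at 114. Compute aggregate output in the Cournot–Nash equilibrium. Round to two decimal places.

161.33

A representative firm's profit is π_i = q_i(356 - Q) - 114q_i.
First-order condition (treating rivals' output as given): 242 - 2q_i - q_j = 0.
By symmetry each firm produces the same amount; substituting q_j = q_i yields q_i = 242/3.
Total output Q = 242/3 + 242/3 = 484/3.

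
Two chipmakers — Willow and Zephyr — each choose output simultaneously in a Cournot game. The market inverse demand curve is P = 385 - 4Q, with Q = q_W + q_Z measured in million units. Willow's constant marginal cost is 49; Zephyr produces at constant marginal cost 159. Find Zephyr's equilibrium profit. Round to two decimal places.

373.78

Willow's profit: π_W = (385 - 4Q)q_W - (49q_W). Setting ∂π_W/∂q_W = 0: 336 - 8q_W - 4(q_Z) = 0.
Zephyr's first-order condition: 226 - 8q_Z - 4(q_W) = 0.
Rearranging gives the reaction functions q_W = (336 - 4q_Z)/8 and q_Z = (226 - 4q_W)/8.
Solving the pair: q_W = 223/6, q_Z = 29/3.
Price P = 385 - 4·(281/6) = 593/3.
Zephyr's profit: (593/3 - 159)·(29/3) = 373.7778.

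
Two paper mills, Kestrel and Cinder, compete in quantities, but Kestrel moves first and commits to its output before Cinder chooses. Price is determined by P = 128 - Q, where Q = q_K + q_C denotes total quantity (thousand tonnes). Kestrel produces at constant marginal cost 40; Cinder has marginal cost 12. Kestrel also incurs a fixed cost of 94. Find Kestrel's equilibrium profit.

Solve by backward induction. Given q_K, the follower Cinder maximises π_C = (128 - q_K - q_C)q_C - 12q_C.
∂π_C/∂q_C = 116 - q_K - 2q_C = 0 gives the reaction function q_C = (116 - q_K)/2.
Kestrel substitutes q_C(q_K) into its own profit: π_K = q_K(128 - q_K - (116 - q_K)/2) - 40q_K = (70 - (1/2)q_K)q_K - 40q_K.
The leader's first-order condition 30 - q_K = 0 yields q_K = 30.
Then q_C = (116 - 30)/2 = 43.
Price P = 128 - 73 = 55.
Kestrel's profit: (55 - 40)·30 - 94 = 356.

356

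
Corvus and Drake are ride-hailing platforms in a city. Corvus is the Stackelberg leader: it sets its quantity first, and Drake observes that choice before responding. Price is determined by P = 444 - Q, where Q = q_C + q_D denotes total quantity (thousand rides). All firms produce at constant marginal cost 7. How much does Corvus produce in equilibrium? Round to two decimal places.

218.50

The follower Drake best-responds to any q_C: π_D = (444 - Q)q_D - 7q_D.
Setting the follower's marginal profit to zero, 437 - q_C - 2q_D = 0, i.e. q_D = (437 - q_C)/2.
The leader anticipates this reaction. Substituting into P = 444 - Q gives P = 451/2 - (1/2)q_C, so π_C = (451/2 - (1/2)q_C)q_C - 7q_C.
Leader FOC: 437/2 - q_C = 0, so q_C = 437/2.
Then q_D = (437 - 437/2)/2 = 437/4.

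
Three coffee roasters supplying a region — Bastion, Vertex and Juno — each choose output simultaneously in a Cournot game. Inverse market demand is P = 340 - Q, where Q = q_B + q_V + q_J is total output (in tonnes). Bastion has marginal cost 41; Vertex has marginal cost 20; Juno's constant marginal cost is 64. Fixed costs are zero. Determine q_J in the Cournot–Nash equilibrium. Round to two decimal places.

52.25

Bastion's profit: π_B = (340 - Q)q_B - (41q_B). Setting ∂π_B/∂q_B = 0: 299 - 2q_B - (q_V + q_J) = 0.
Vertex's profit: π_V = (340 - Q)q_V - (20q_V). Setting ∂π_V/∂q_V = 0: 320 - 2q_V - (q_B + q_J) = 0.
Juno's profit: π_J = (340 - Q)q_J - (64q_J). Setting ∂π_J/∂q_J = 0: 276 - 2q_J - (q_B + q_V) = 0.
Adding the 3 first-order conditions: 895 − 4Q = 0, so Q = 895/4.
Back-substituting: q_B = (299 − 895/4) = 301/4, q_V = (320 − 895/4) = 385/4, q_J = (276 − 895/4) = 209/4.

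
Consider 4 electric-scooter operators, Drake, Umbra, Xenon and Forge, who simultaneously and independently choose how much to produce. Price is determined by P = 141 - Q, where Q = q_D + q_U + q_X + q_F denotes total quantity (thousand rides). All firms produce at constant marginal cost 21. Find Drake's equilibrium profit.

Each firm earns π_i = (141 - Q)q_i - 21q_i.
Setting ∂π_i/∂q_i = 0 with rivals' quantities fixed: 120 - 2q_i - Σ_{j≠i} q_j = 0.
By symmetry each firm produces the same amount; substituting Σ_{j≠i} q_j = 3q_i yields q_i = 120/5 = 24.
Price P = 141 - 96 = 45.
Drake's profit: (45 - 21)·24 = 576.

576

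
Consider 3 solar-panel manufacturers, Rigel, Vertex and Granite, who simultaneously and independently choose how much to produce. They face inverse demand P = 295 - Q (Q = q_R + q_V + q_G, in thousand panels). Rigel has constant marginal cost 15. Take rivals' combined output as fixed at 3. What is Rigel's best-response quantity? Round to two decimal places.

With rivals' combined output fixed at 3, Rigel's profit is π_R = (295 - 3 - q_R)q_R - (15q_R) = (292 - q_R)q_R - (15q_R).
∂π_R/∂q_R = 277 - 2q_R = 0, so q_R = 277/2.

138.50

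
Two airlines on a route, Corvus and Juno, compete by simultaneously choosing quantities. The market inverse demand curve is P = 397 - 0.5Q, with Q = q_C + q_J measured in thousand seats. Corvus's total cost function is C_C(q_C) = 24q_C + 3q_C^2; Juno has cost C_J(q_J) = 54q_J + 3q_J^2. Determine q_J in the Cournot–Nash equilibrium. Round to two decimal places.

45.43

Corvus's profit: π_C = (397 - 0.5Q)q_C - (24q_C + 3q_C²). Setting ∂π_C/∂q_C = 0: 373 - 7q_C - (1/2)(q_J) = 0.
Juno's first-order condition: 343 - 7q_J - (1/2)(q_C) = 0.
So q_C = (373 - (1/2)q_J)/7 and q_J = (343 - (1/2)q_C)/7.
Substituting one into the other gives q_C = 50.0410 and q_J = 45.4256.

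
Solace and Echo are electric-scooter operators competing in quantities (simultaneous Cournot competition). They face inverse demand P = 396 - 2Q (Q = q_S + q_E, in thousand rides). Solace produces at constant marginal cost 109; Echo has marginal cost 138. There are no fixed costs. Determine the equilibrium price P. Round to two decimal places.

214.33

Solace's profit: π_S = (396 - 2Q)q_S - (109q_S). Setting ∂π_S/∂q_S = 0: 287 - 4q_S - 2(q_E) = 0.
Echo's first-order condition: 258 - 4q_E - 2(q_S) = 0.
So q_S = (287 - 2q_E)/4 and q_E = (258 - 2q_S)/4.
Substituting one into the other gives q_S = 158/3 and q_E = 229/6.
Total output Q = 545/6, so price P = 396 - 2·(545/6) = 643/3.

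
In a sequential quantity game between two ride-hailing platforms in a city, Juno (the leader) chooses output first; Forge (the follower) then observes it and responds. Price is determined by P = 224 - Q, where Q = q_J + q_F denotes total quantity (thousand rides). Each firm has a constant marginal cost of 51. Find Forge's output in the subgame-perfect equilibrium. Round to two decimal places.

Solve by backward induction. Given q_J, the follower Forge maximises π_F = (224 - q_J - q_F)q_F - 51q_F.
Setting the follower's marginal profit to zero, 173 - q_J - 2q_F = 0, i.e. q_F = (173 - q_J)/2.
The leader anticipates this reaction. Substituting into P = 224 - Q gives P = 275/2 - (1/2)q_J, so π_J = (275/2 - (1/2)q_J)q_J - 51q_J.
Maximising: ∂π_J/∂q_J = 173/2 - q_J = 0, giving q_J = 173/2.
Then q_F = (173 - 173/2)/2 = 173/4.

43.25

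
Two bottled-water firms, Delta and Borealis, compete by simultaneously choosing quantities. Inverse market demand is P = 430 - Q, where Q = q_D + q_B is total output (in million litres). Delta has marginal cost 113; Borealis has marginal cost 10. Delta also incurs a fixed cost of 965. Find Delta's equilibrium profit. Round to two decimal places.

4123.44

Delta's profit: π_D = (430 - Q)q_D - (113q_D). Setting ∂π_D/∂q_D = 0: 317 - 2q_D - (q_B) = 0.
Borealis's first-order condition: 420 - 2q_B - (q_D) = 0.
Best responses: q_D = (317 - q_B)/2, q_B = (420 - q_D)/2.
Solving the pair: q_D = 214/3, q_B = 523/3.
Price P = 430 - 737/3 = 553/3.
Delta's profit: (553/3 - 113)·(214/3) - 965 = 4123.4444.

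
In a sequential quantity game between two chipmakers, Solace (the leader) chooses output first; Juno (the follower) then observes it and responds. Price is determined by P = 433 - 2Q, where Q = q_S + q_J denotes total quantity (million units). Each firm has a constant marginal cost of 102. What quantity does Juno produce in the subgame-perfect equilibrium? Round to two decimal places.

41.38

Solve by backward induction. Given q_S, the follower Juno maximises π_J = (433 - 2q_S - 2q_J)q_J - 102q_J.
Follower FOC: 331 - 2q_S - 4q_J = 0, so q_J(q_S) = (331 - 2q_S)/4.
Solace substitutes q_J(q_S) into its own profit: π_S = q_S(433 - 2q_S - (331 - 2q_S)/2) - 102q_S = (535/2 - q_S)q_S - 102q_S.
Leader FOC: 331/2 - 2q_S = 0, so q_S = 331/4.
Then q_J = (331 - 2·(331/4))/4 = 331/8.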